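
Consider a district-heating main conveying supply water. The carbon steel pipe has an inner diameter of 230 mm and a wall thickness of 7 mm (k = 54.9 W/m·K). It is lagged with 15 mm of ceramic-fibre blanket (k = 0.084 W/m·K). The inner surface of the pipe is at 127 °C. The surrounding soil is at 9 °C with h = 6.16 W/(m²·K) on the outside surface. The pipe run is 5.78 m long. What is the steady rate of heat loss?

Per-layer cylindrical resistances, series-summed:
R_carbon steel pipe wall = ln(122/115)/(2π×54.9×5.78) = 2.964×10^-5 K/W
R_ceramic-fibre blanket = ln(137/122)/(2π×0.084×5.78) = 0.03801 K/W
R_outer film = 1/(h_o·2πr_oL) = 1/(6.16×2π×0.137×5.78) = 0.03263 K/W
R_total = 0.07067 K/W
Q = ΔT/R_total = 118/0.07067

Q ≈ 1670 W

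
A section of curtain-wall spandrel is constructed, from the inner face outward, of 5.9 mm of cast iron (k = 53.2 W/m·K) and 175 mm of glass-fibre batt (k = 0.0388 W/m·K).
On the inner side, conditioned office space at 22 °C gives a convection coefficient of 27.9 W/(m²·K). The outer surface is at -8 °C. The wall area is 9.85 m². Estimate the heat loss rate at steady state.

Q ≈ 65 W

Treating each layer as a thermal resistance in series:
R_inner film = 1/(h_i·A) = 1/(27.9×9.85) = 0.003639 K/W
R_cast iron = L/(kA) = 0.0059/(53.2×9.85) = 1.126×10^-5 K/W
R_glass-fibre batt = L/(kA) = 0.175/(0.0388×9.85) = 0.4579 K/W
R_total = 0.4615 K/W
Q = ΔT / R_total = 30 / 0.4615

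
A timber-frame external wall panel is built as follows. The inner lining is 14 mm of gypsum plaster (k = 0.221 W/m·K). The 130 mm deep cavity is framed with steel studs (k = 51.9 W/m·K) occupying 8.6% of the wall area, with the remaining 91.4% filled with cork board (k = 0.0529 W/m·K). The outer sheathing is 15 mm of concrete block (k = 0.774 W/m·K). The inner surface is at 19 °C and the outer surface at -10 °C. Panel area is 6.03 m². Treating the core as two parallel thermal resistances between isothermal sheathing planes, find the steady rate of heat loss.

Sheathing layers in series; stud and cavity paths in parallel between them.
R_inner = 0.014/(0.221×6.03) = 0.01051 K/W
R_stud  = 0.13/(51.9×0.086×6.03) = 0.00483 K/W
R_cav   = 0.13/(0.0529×0.914×6.03) = 0.4459 K/W
1/R_core = 1/R_stud + 1/R_cav → R_core = 0.004778 K/W
R_outer = 0.015/(0.774×6.03) = 0.003214 K/W
R_total = 0.0185 K/W
Q = ΔT/R_total = 29/0.0185

Q ≈ 1570 W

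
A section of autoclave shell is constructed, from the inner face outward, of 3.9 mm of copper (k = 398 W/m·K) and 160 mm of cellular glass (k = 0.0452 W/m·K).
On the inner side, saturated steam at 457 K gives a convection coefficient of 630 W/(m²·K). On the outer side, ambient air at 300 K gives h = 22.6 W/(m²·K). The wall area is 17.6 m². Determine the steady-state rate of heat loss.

Model the wall as resistances in series:
R_inner film = 1/(h_i·A) = 1/(630×17.6) = 9.019×10^-5 K/W
R_copper = L/(kA) = 0.0039/(398×17.6) = 5.568×10^-7 K/W
R_cellular glass = L/(kA) = 0.16/(0.0452×17.6) = 0.2011 K/W
R_outer film = 1/(h_o·A) = 1/(22.6×17.6) = 0.002514 K/W
R_total = 0.2037 K/W
Q = ΔT / R_total = 157 / 0.2037

Q ≈ 771 W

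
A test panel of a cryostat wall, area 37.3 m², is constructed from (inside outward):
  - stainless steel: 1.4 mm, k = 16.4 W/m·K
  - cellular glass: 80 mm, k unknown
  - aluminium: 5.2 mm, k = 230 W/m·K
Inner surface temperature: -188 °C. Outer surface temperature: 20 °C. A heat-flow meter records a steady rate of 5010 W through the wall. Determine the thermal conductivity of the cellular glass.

k ≈ 0.0517 W/(m·K)

Model the wall as resistances in series:
R_stainless steel = L/(kA) = 0.0014/(16.4×37.3) = 2.289×10^-6 K/W
R_aluminium = L/(kA) = 0.0052/(230×37.3) = 6.061×10^-7 K/W
Sum of known resistances R_other = 2.895×10^-6 K/W
Total R = ΔT/Q = 208/5010 = 0.04152 K/W
R_cellular glass = R_total − R_other = 0.04151 K/W
k = L/(R·A) = 0.08/(0.04151×37.3)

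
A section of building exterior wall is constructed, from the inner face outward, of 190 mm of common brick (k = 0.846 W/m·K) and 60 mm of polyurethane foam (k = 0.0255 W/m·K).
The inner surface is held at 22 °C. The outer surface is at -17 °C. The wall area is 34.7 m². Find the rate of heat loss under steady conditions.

Q ≈ 525 W

Model the wall as resistances in series:
R_common brick = L/(kA) = 0.19/(0.846×34.7) = 0.006472 K/W
R_polyurethane foam = L/(kA) = 0.06/(0.0255×34.7) = 0.06781 K/W
R_total = 0.07428 K/W
Q = ΔT / R_total = 39 / 0.07428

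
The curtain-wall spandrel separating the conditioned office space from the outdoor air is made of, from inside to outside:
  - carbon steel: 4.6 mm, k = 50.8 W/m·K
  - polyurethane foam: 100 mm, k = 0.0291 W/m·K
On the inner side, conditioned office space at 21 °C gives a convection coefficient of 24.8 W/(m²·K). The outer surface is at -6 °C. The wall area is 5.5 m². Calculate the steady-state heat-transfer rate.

Thermal resistances in series:
R_inner film = 1/(h_i·A) = 1/(24.8×5.5) = 0.007331 K/W
R_carbon steel = L/(kA) = 0.0046/(50.8×5.5) = 1.646×10^-5 K/W
R_polyurethane foam = L/(kA) = 0.1/(0.0291×5.5) = 0.6248 K/W
R_total = 0.6322 K/W
Q = ΔT / R_total = 27 / 0.6322

Q ≈ 42.7 W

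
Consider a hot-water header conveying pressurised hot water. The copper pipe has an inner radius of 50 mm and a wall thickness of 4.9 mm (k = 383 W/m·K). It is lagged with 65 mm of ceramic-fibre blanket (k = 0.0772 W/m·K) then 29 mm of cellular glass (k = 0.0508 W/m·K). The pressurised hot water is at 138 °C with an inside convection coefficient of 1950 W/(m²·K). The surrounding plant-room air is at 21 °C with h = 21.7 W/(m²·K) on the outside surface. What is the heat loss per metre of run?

q′ ≈ 50 W/m

Radial resistances (cylindrical: R_cond = ln(r_o/r_i)/(2πkL), R_conv = 1/(h·2πrL)):
R_inner film = 1/(h_i·2πr₁L) = 1/(1950×2π×0.05×1) = 0.001632 K/W
R_copper pipe wall = ln(54.9/50)/(2π×383×1) = 3.885×10^-5 K/W
R_ceramic-fibre blanket = ln(119.9/54.9)/(2π×0.0772×1) = 1.61 K/W
R_cellular glass = ln(148.9/119.9)/(2π×0.0508×1) = 0.6787 K/W
R_outer film = 1/(h_o·2πr_oL) = 1/(21.7×2π×0.1489×1) = 0.04926 K/W
R_total = 2.34 K/W
Q = ΔT/R_total = 117/2.34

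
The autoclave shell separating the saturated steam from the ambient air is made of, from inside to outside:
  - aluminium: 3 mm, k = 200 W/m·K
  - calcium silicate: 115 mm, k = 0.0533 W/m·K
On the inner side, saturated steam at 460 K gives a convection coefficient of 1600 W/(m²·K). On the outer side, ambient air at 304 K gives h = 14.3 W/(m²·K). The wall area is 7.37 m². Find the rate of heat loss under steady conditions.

Using the resistance-network approach (series):
R_inner film = 1/(h_i·A) = 1/(1600×7.37) = 8.48×10^-5 K/W
R_aluminium = L/(kA) = 0.003/(200×7.37) = 2.035×10^-6 K/W
R_calcium silicate = L/(kA) = 0.115/(0.0533×7.37) = 0.2928 K/W
R_outer film = 1/(h_o·A) = 1/(14.3×7.37) = 0.009488 K/W
R_total = 0.3023 K/W
Q = ΔT / R_total = 156 / 0.3023

Q ≈ 516 W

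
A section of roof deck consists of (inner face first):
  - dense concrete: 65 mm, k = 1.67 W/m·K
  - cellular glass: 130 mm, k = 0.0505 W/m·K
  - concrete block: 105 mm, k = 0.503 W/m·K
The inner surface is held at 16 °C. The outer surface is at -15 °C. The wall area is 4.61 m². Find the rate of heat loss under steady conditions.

Q ≈ 50.6 W

Using the resistance-network approach (series):
R_dense concrete = L/(kA) = 0.065/(1.67×4.61) = 0.008443 K/W
R_cellular glass = L/(kA) = 0.13/(0.0505×4.61) = 0.5584 K/W
R_concrete block = L/(kA) = 0.105/(0.503×4.61) = 0.04528 K/W
R_total = 0.6121 K/W
Q = ΔT / R_total = 31 / 0.6121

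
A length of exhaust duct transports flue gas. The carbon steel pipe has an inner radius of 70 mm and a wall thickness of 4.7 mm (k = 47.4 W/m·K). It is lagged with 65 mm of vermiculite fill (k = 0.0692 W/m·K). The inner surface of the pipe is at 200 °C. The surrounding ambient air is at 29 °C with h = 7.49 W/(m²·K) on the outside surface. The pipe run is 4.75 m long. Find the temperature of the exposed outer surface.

T ≈ 45.3 °C

Treating each annulus and film as a series resistance:
R_carbon steel pipe wall = ln(74.7/70)/(2π×47.4×4.75) = 4.594×10^-5 K/W
R_vermiculite fill = ln(139.7/74.7)/(2π×0.0692×4.75) = 0.3031 K/W
R_outer film = 1/(h_o·2πr_oL) = 1/(7.49×2π×0.1397×4.75) = 0.03202 K/W
R_total = 0.3352 K/W
Q = ΔT/R_total = 171/0.3352
Q = 510 W
T_interface = T_inner − Q·ΣR(inner→interface) = 200 − 510×0.3032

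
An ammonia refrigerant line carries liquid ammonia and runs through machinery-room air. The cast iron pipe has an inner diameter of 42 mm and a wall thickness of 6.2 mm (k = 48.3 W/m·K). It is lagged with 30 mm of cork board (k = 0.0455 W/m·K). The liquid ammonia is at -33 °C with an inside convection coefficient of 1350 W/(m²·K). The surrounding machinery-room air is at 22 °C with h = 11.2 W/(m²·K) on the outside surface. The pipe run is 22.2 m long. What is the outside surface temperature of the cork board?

T ≈ 17.2 °C

For a radial system each layer contributes R = ln(r_out/r_in)/(2πkL); films add R = 1/(hA).
R_inner film = 1/(h_i·2πr₁L) = 1/(1350×2π×0.021×22.2) = 2.529×10^-4 K/W
R_cast iron pipe wall = ln(27.2/21)/(2π×48.3×22.2) = 3.84×10^-5 K/W
R_cork board = ln(57.2/27.2)/(2π×0.0455×22.2) = 0.1171 K/W
R_outer film = 1/(h_o·2πr_oL) = 1/(11.2×2π×0.0572×22.2) = 0.01119 K/W
R_total = 0.1286 K/W
Q = ΔT/R_total = 55/0.1286
Q = 428 W
T_interface = T_inner + Q·ΣR(inner→interface) = -33 + 428×0.1174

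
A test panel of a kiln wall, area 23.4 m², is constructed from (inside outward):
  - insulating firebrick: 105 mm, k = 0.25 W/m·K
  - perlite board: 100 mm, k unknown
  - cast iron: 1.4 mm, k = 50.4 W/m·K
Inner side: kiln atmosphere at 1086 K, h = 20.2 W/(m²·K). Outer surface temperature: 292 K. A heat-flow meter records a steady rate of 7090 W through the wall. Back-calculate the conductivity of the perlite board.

Treating each layer as a thermal resistance in series:
R_inner film = 1/(h_i·A) = 1/(20.2×23.4) = 0.002116 K/W
R_insulating firebrick = L/(kA) = 0.105/(0.25×23.4) = 0.01795 K/W
R_cast iron = L/(kA) = 0.0014/(50.4×23.4) = 1.187×10^-6 K/W
Sum of known resistances R_other = 0.02007 K/W
Total R = ΔT/Q = 794/7090 = 0.112 K/W
R_perlite board = R_total − R_other = 0.09192 K/W
k = L/(R·A) = 0.1/(0.09192×23.4)

k ≈ 0.0465 W/(m·K)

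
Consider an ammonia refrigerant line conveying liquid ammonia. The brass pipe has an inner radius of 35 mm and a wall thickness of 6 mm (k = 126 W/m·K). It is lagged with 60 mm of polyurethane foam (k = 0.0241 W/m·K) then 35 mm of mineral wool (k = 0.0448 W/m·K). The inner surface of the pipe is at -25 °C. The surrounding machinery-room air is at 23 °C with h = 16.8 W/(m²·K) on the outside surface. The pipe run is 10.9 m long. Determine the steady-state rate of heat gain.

Q ≈ 73.9 W

Per-layer cylindrical resistances, series-summed:
R_brass pipe wall = ln(41/35)/(2π×126×10.9) = 1.834×10^-5 K/W
R_polyurethane foam = ln(101/41)/(2π×0.0241×10.9) = 0.5462 K/W
R_mineral wool = ln(136/101)/(2π×0.0448×10.9) = 0.09697 K/W
R_outer film = 1/(h_o·2πr_oL) = 1/(16.8×2π×0.136×10.9) = 0.006391 K/W
R_total = 0.6496 K/W
Q = ΔT/R_total = 48/0.6496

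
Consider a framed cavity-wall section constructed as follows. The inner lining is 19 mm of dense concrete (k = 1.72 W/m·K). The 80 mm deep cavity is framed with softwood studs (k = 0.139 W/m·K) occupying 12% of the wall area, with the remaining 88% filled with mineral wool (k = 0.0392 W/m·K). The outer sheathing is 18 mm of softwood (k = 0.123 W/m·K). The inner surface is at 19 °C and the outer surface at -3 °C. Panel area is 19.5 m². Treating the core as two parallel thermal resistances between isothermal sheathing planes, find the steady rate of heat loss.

Sheathing layers in series; stud and cavity paths in parallel between them.
R_inner = 0.019/(1.72×19.5) = 5.665×10^-4 K/W
R_stud  = 0.08/(0.139×0.12×19.5) = 0.246 K/W
R_cav   = 0.08/(0.0392×0.88×19.5) = 0.1189 K/W
1/R_core = 1/R_stud + 1/R_cav → R_core = 0.08017 K/W
R_outer = 0.018/(0.123×19.5) = 0.007505 K/W
R_total = 0.08824 K/W
Q = ΔT/R_total = 22/0.08824

Q ≈ 249 W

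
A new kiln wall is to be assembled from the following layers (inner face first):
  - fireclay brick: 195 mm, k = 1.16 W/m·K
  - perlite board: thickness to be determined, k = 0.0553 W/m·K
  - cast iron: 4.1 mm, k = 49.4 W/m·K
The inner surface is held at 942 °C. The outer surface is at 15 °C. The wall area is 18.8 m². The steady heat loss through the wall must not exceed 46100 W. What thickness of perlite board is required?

L ≈ 11.6 mm

Using the resistance-network approach (series):
R_fireclay brick = L/(kA) = 0.195/(1.16×18.8) = 0.008942 K/W
R_cast iron = L/(kA) = 0.0041/(49.4×18.8) = 4.415×10^-6 K/W
Sum of the known resistances R_other = 0.008946 K/W
Required total resistance R_tot = ΔT/Q_allow = 927/46100 = 0.02011 K/W
R_perlite board = R_tot − R_other = 0.01116 K/W
L = R·k·A = 0.01116×0.0553×18.8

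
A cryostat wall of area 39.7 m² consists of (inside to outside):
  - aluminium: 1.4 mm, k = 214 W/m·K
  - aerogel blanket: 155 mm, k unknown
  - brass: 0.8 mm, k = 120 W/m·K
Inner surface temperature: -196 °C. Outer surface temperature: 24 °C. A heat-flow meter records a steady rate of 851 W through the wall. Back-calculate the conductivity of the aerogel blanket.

Model the wall as resistances in series:
R_aluminium = L/(kA) = 0.0014/(214×39.7) = 1.648×10^-7 K/W
R_brass = L/(kA) = 0.0008/(120×39.7) = 1.679×10^-7 K/W
Sum of known resistances R_other = 3.327×10^-7 K/W
Total R = ΔT/Q = 220/851 = 0.2585 K/W
R_aerogel blanket = R_total − R_other = 0.2585 K/W
k = L/(R·A) = 0.155/(0.2585×39.7)

k ≈ 0.0151 W/(m·K)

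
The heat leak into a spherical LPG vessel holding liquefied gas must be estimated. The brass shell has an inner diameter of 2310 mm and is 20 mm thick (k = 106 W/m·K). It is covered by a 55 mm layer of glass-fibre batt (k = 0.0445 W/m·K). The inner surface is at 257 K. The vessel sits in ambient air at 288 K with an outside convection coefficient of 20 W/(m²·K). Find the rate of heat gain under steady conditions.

Q ≈ 439 W

For a spherical shell R = (1/r₁ − 1/r₂)/(4πk); film R = 1/(h·4πr²). In series:
R_brass shell = (1/1.155 − 1/1.175)/(4π×106) = 1.106×10^-5 K/W
R_glass-fibre batt = (1/1.175 − 1/1.23)/(4π×0.0445) = 0.06805 K/W
R_outer film = 1/(h·4πr_o²) = 1/(20×4π×1.23²) = 0.00263 K/W
R_total = 0.07069 K/W
Q = ΔT/R_total = 31/0.07069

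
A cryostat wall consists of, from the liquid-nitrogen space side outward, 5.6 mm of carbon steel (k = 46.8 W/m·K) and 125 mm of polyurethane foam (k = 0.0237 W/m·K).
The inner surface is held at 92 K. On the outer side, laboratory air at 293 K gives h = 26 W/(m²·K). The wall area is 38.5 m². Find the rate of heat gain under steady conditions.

Q ≈ 1460 W

Series thermal resistances:
R_carbon steel = L/(kA) = 0.0056/(46.8×38.5) = 3.108×10^-6 K/W
R_polyurethane foam = L/(kA) = 0.125/(0.0237×38.5) = 0.137 K/W
R_outer film = 1/(h_o·A) = 1/(26×38.5) = 9.99×10^-4 K/W
R_total = 0.138 K/W
Q = ΔT / R_total = 201 / 0.138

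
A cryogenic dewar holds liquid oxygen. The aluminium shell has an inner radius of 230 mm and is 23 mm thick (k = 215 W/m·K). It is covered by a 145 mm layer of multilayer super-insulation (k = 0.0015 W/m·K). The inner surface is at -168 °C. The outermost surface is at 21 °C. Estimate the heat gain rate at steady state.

Q ≈ 2.47 W

Spherical conduction: R = (1/r_in − 1/r_out)/(4πk) per layer; series-sum.
R_aluminium shell = (1/0.23 − 1/0.253)/(4π×215) = 1.463×10^-4 K/W
R_multilayer super-insulation = (1/0.253 − 1/0.398)/(4π×0.0015) = 76.39 K/W
R_total = 76.39 K/W
Q = ΔT/R_total = 189/76.39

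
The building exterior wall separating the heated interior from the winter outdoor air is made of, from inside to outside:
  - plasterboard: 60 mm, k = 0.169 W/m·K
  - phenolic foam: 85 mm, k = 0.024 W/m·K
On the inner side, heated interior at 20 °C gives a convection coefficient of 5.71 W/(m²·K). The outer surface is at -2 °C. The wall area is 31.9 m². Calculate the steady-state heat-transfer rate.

Q ≈ 172 W

Using the resistance-network approach (series):
R_inner film = 1/(h_i·A) = 1/(5.71×31.9) = 0.00549 K/W
R_plasterboard = L/(kA) = 0.06/(0.169×31.9) = 0.01113 K/W
R_phenolic foam = L/(kA) = 0.085/(0.024×31.9) = 0.111 K/W
R_total = 0.1276 K/W
Q = ΔT / R_total = 22 / 0.1276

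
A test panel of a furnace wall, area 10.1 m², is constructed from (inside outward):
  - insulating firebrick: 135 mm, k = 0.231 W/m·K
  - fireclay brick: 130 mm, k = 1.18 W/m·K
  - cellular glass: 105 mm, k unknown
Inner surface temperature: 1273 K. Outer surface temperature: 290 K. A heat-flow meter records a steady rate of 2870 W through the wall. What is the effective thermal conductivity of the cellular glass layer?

k ≈ 0.038 W/(m·K)

Using the resistance-network approach (series):
R_insulating firebrick = L/(kA) = 0.135/(0.231×10.1) = 0.05786 K/W
R_fireclay brick = L/(kA) = 0.13/(1.18×10.1) = 0.01091 K/W
Sum of known resistances R_other = 0.06877 K/W
Total R = ΔT/Q = 983/2870 = 0.3425 K/W
R_cellular glass = R_total − R_other = 0.2737 K/W
k = L/(R·A) = 0.105/(0.2737×10.1)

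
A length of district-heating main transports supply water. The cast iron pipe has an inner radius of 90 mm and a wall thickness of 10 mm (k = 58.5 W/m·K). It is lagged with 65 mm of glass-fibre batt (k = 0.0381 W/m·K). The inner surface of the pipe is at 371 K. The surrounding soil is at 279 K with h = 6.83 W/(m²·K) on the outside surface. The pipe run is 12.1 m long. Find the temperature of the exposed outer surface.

T ≈ 285 K

Cylindrical conduction, so R = ln(r₂/r₁)/(2πkL) per layer, in series:
R_cast iron pipe wall = ln(100/90)/(2π×58.5×12.1) = 2.369×10^-5 K/W
R_glass-fibre batt = ln(165/100)/(2π×0.0381×12.1) = 0.1729 K/W
R_outer film = 1/(h_o·2πr_oL) = 1/(6.83×2π×0.165×12.1) = 0.01167 K/W
R_total = 0.1846 K/W
Q = ΔT/R_total = 92/0.1846
Q = 498 W
T_interface = T_inner − Q·ΣR(inner→interface) = 371 − 498×0.1729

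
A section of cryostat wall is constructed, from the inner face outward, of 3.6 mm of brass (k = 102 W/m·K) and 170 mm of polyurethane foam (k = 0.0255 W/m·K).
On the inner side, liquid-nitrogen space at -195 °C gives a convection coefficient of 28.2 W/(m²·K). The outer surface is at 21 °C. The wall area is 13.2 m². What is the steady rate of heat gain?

Model the wall as resistances in series:
R_inner film = 1/(h_i·A) = 1/(28.2×13.2) = 0.002686 K/W
R_brass = L/(kA) = 0.0036/(102×13.2) = 2.674×10^-6 K/W
R_polyurethane foam = L/(kA) = 0.17/(0.0255×13.2) = 0.5051 K/W
R_total = 0.5077 K/W
Q = ΔT / R_total = 216 / 0.5077

Q ≈ 425 W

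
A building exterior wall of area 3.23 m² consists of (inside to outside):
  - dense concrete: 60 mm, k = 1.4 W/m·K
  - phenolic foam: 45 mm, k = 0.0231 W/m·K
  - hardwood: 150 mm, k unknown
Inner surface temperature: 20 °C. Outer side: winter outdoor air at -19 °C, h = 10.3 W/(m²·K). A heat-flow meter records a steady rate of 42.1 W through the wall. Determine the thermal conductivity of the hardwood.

k ≈ 0.166 W/(m·K)

Series thermal resistances:
R_dense concrete = L/(kA) = 0.06/(1.4×3.23) = 0.01327 K/W
R_phenolic foam = L/(kA) = 0.045/(0.0231×3.23) = 0.6031 K/W
R_outer film = 1/(h_o·A) = 1/(10.3×3.23) = 0.03006 K/W
Sum of known resistances R_other = 0.6464 K/W
Total R = ΔT/Q = 39/42.1 = 0.9264 K/W
R_hardwood = R_total − R_other = 0.2799 K/W
k = L/(R·A) = 0.15/(0.2799×3.23)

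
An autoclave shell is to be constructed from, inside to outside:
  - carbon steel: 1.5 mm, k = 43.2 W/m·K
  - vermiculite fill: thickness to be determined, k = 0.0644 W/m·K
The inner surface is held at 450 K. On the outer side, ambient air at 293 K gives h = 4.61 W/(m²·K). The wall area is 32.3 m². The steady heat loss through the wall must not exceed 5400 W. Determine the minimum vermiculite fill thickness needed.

L ≈ 46.5 mm

Model the wall as resistances in series:
R_carbon steel = L/(kA) = 0.0015/(43.2×32.3) = 1.075×10^-6 K/W
R_outer film = 1/(h_o·A) = 1/(4.61×32.3) = 0.006716 K/W
Sum of the known resistances R_other = 0.006717 K/W
Required total resistance R_tot = ΔT/Q_allow = 157/5400 = 0.02907 K/W
R_vermiculite fill = R_tot − R_other = 0.02236 K/W
L = R·k·A = 0.02236×0.0644×32.3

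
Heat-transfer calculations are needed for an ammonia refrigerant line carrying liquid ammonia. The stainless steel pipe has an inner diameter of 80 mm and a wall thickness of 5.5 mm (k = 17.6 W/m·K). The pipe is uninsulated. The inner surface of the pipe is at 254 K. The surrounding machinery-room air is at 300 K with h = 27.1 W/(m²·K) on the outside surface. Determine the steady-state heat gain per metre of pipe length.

For a radial system each layer contributes R = ln(r_out/r_in)/(2πkL); films add R = 1/(hA).
R_stainless steel pipe wall = ln(45.5/40)/(2π×17.6×1) = 0.001165 K/W
R_outer film = 1/(h_o·2πr_oL) = 1/(27.1×2π×0.0455×1) = 0.1291 K/W
R_total = 0.1302 K/W
Q = ΔT/R_total = 46/0.1302

q′ ≈ 353 W/m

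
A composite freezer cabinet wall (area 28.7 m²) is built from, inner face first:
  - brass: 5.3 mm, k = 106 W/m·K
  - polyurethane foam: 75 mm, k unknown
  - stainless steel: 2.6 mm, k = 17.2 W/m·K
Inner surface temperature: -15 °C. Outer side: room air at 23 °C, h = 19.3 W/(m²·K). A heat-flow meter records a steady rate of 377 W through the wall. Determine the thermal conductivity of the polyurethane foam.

k ≈ 0.0264 W/(m·K)

Treating each layer as a thermal resistance in series:
R_brass = L/(kA) = 0.0053/(106×28.7) = 1.742×10^-6 K/W
R_stainless steel = L/(kA) = 0.0026/(17.2×28.7) = 5.267×10^-6 K/W
R_outer film = 1/(h_o·A) = 1/(19.3×28.7) = 0.001805 K/W
Sum of known resistances R_other = 0.001812 K/W
Total R = ΔT/Q = 38/377 = 0.1008 K/W
R_polyurethane foam = R_total − R_other = 0.09898 K/W
k = L/(R·A) = 0.075/(0.09898×28.7)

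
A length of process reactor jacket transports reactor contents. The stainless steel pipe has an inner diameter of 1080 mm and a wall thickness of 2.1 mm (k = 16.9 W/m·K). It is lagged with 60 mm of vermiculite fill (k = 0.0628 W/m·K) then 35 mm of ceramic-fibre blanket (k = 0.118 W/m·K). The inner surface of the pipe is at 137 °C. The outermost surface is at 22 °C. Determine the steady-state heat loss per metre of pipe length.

Cylindrical conduction, so R = ln(r₂/r₁)/(2πkL) per layer, in series:
R_stainless steel pipe wall = ln(542.1/540)/(2π×16.9×1) = 3.655×10^-5 K/W
R_vermiculite fill = ln(602.1/542.1)/(2π×0.0628×1) = 0.266 K/W
R_ceramic-fibre blanket = ln(637.1/602.1)/(2π×0.118×1) = 0.07621 K/W
R_total = 0.3423 K/W
Q = ΔT/R_total = 115/0.3423

q′ ≈ 336 W/m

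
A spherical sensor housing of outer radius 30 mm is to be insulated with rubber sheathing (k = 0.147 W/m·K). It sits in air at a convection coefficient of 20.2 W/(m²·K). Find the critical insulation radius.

r_cr ≈ 14.6 mm

For a sphere r_cr = 2k/h = 2×0.147/20.2
r_cr = 14.6 mm; since the bare radius (30 mm) is above r_cr, any added insulation will reduce heat loss.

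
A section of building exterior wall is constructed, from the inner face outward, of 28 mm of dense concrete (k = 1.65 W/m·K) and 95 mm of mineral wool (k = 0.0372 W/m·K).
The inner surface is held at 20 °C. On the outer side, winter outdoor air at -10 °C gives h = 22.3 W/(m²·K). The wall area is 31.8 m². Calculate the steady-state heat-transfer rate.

Q ≈ 365 W

Treating each layer as a thermal resistance in series:
R_dense concrete = L/(kA) = 0.028/(1.65×31.8) = 5.336×10^-4 K/W
R_mineral wool = L/(kA) = 0.095/(0.0372×31.8) = 0.08031 K/W
R_outer film = 1/(h_o·A) = 1/(22.3×31.8) = 0.00141 K/W
R_total = 0.08225 K/W
Q = ΔT / R_total = 30 / 0.08225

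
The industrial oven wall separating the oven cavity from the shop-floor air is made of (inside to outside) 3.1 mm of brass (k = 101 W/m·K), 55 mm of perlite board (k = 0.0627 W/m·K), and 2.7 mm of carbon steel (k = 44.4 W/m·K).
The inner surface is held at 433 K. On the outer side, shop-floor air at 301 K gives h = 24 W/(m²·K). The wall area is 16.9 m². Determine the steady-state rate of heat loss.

Treating each layer as a thermal resistance in series:
R_brass = L/(kA) = 0.0031/(101×16.9) = 1.816×10^-6 K/W
R_perlite board = L/(kA) = 0.055/(0.0627×16.9) = 0.0519 K/W
R_carbon steel = L/(kA) = 0.0027/(44.4×16.9) = 3.598×10^-6 K/W
R_outer film = 1/(h_o·A) = 1/(24×16.9) = 0.002465 K/W
R_total = 0.05438 K/W
Q = ΔT / R_total = 132 / 0.05438

Q ≈ 2430 W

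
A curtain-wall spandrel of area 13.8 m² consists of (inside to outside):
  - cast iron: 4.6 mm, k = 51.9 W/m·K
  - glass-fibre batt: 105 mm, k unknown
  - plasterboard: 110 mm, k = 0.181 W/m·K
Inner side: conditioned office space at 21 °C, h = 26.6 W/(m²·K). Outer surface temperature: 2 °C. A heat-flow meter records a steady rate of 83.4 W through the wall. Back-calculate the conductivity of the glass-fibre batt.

Treating each layer as a thermal resistance in series:
R_inner film = 1/(h_i·A) = 1/(26.6×13.8) = 0.002724 K/W
R_cast iron = L/(kA) = 0.0046/(51.9×13.8) = 6.423×10^-6 K/W
R_plasterboard = L/(kA) = 0.11/(0.181×13.8) = 0.04404 K/W
Sum of known resistances R_other = 0.04677 K/W
Total R = ΔT/Q = 19/83.4 = 0.2278 K/W
R_glass-fibre batt = R_total − R_other = 0.181 K/W
k = L/(R·A) = 0.105/(0.181×13.8)

k ≈ 0.042 W/(m·K)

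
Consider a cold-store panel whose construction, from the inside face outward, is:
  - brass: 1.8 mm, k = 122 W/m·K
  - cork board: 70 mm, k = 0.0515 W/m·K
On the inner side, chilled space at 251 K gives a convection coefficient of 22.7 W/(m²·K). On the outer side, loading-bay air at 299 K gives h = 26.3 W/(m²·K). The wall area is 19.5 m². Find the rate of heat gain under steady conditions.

Q ≈ 649 W

Treating each layer as a thermal resistance in series:
R_inner film = 1/(h_i·A) = 1/(22.7×19.5) = 0.002259 K/W
R_brass = L/(kA) = 0.0018/(122×19.5) = 7.566×10^-7 K/W
R_cork board = L/(kA) = 0.07/(0.0515×19.5) = 0.0697 K/W
R_outer film = 1/(h_o·A) = 1/(26.3×19.5) = 0.00195 K/W
R_total = 0.07391 K/W
Q = ΔT / R_total = 48 / 0.07391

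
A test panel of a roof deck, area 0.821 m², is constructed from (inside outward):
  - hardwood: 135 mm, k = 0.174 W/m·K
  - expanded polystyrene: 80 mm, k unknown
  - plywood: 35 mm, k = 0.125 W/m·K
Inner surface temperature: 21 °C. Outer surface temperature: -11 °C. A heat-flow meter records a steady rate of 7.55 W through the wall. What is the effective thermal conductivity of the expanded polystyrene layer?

k ≈ 0.033 W/(m·K)

Using the resistance-network approach (series):
R_hardwood = L/(kA) = 0.135/(0.174×0.821) = 0.945 K/W
R_plywood = L/(kA) = 0.035/(0.125×0.821) = 0.341 K/W
Sum of known resistances R_other = 1.286 K/W
Total R = ΔT/Q = 32/7.55 = 4.238 K/W
R_expanded polystyrene = R_total − R_other = 2.952 K/W
k = L/(R·A) = 0.08/(2.952×0.821)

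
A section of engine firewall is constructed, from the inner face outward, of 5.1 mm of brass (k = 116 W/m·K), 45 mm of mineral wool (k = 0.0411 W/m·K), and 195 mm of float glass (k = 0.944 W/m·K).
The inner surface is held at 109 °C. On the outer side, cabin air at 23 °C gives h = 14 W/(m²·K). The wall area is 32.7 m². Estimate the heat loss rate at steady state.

Model the wall as resistances in series:
R_brass = L/(kA) = 0.0051/(116×32.7) = 1.345×10^-6 K/W
R_mineral wool = L/(kA) = 0.045/(0.0411×32.7) = 0.03348 K/W
R_float glass = L/(kA) = 0.195/(0.944×32.7) = 0.006317 K/W
R_outer film = 1/(h_o·A) = 1/(14×32.7) = 0.002184 K/W
R_total = 0.04199 K/W
Q = ΔT / R_total = 86 / 0.04199

Q ≈ 2050 W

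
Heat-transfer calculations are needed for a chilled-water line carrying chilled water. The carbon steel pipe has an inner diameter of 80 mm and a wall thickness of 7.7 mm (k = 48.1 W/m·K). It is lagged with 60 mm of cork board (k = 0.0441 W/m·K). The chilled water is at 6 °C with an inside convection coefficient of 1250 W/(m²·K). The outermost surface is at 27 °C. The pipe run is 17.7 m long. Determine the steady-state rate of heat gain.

Q ≈ 126 W

Cylindrical conduction, so R = ln(r₂/r₁)/(2πkL) per layer, in series:
R_inner film = 1/(h_i·2πr₁L) = 1/(1250×2π×0.04×17.7) = 1.798×10^-4 K/W
R_carbon steel pipe wall = ln(47.7/40)/(2π×48.1×17.7) = 3.291×10^-5 K/W
R_cork board = ln(107.7/47.7)/(2π×0.0441×17.7) = 0.1661 K/W
R_total = 0.1663 K/W
Q = ΔT/R_total = 21/0.1663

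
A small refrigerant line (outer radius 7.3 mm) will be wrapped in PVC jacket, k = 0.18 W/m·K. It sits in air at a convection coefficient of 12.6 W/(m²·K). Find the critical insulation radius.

r_cr ≈ 14.3 mm

For a cylinder r_cr = k/h = 0.18/12.6
r_cr = 14.3 mm; since the bare radius (7.3 mm) is below r_cr, adding a thin layer of insulation will *increase* heat loss.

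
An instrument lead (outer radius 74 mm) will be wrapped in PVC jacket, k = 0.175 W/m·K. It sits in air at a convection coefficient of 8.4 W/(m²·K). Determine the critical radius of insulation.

r_cr ≈ 20.8 mm

For a cylinder r_cr = k/h = 0.175/8.4
r_cr = 20.8 mm; since the bare radius (74 mm) is above r_cr, any added insulation will reduce heat loss.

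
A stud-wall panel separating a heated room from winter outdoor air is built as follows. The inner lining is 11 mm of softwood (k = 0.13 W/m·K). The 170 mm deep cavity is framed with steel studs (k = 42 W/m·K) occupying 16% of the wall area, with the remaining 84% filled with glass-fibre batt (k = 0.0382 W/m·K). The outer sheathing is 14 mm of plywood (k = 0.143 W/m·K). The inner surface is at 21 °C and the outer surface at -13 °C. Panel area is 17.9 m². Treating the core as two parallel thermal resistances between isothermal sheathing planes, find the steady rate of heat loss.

Sheathing layers in series; stud and cavity paths in parallel between them.
R_inner = 0.011/(0.13×17.9) = 0.004727 K/W
R_stud  = 0.17/(42×0.16×17.9) = 0.001413 K/W
R_cav   = 0.17/(0.0382×0.84×17.9) = 0.296 K/W
1/R_core = 1/R_stud + 1/R_cav → R_core = 0.001407 K/W
R_outer = 0.014/(0.143×17.9) = 0.005469 K/W
R_total = 0.0116 K/W
Q = ΔT/R_total = 34/0.0116

Q ≈ 2930 W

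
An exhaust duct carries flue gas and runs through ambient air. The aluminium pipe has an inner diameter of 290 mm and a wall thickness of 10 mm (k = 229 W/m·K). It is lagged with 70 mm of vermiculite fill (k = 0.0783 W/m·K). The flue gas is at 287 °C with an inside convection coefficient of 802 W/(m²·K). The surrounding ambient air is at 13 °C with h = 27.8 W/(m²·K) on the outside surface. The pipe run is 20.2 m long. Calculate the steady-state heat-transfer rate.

For a radial system each layer contributes R = ln(r_out/r_in)/(2πkL); films add R = 1/(hA).
R_inner film = 1/(h_i·2πr₁L) = 1/(802×2π×0.145×20.2) = 6.775×10^-5 K/W
R_aluminium pipe wall = ln(155/145)/(2π×229×20.2) = 2.295×10^-6 K/W
R_vermiculite fill = ln(225/155)/(2π×0.0783×20.2) = 0.0375 K/W
R_outer film = 1/(h_o·2πr_oL) = 1/(27.8×2π×0.225×20.2) = 0.00126 K/W
R_total = 0.03883 K/W
Q = ΔT/R_total = 274/0.03883

Q ≈ 7060 W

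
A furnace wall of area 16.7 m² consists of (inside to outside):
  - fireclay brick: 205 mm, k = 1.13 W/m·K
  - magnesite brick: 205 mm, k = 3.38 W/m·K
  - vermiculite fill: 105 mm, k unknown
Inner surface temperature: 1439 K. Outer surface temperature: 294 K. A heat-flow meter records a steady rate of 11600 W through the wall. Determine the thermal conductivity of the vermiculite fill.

k ≈ 0.0747 W/(m·K)

Series thermal resistances:
R_fireclay brick = L/(kA) = 0.205/(1.13×16.7) = 0.01086 K/W
R_magnesite brick = L/(kA) = 0.205/(3.38×16.7) = 0.003632 K/W
Sum of known resistances R_other = 0.0145 K/W
Total R = ΔT/Q = 1145/11600 = 0.09871 K/W
R_vermiculite fill = R_total − R_other = 0.08421 K/W
k = L/(R·A) = 0.105/(0.08421×16.7)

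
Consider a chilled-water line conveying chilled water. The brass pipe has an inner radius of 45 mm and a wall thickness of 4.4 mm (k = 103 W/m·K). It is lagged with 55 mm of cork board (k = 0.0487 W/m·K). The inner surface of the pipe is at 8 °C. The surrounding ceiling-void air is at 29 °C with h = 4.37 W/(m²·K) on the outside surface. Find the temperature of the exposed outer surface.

For a radial system each layer contributes R = ln(r_out/r_in)/(2πkL); films add R = 1/(hA).
R_brass pipe wall = ln(49.4/45)/(2π×103×1) = 1.441×10^-4 K/W
R_cork board = ln(104.4/49.4)/(2π×0.0487×1) = 2.445 K/W
R_outer film = 1/(h_o·2πr_oL) = 1/(4.37×2π×0.1044×1) = 0.3488 K/W
R_total = 2.794 K/W
Q = ΔT/R_total = 21/2.794
Q = 7.51 W/m
T_interface = T_inner + Q·ΣR(inner→interface) = 8 + 7.51×2.446

T ≈ 26.4 °C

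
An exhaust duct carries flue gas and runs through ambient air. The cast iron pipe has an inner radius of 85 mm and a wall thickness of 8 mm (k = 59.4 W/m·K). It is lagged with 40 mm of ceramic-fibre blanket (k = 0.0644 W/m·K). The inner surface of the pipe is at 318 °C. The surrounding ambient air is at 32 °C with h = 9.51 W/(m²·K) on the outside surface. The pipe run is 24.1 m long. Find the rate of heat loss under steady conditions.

For a radial system each layer contributes R = ln(r_out/r_in)/(2πkL); films add R = 1/(hA).
R_cast iron pipe wall = ln(93/85)/(2π×59.4×24.1) = 1×10^-5 K/W
R_ceramic-fibre blanket = ln(133/93)/(2π×0.0644×24.1) = 0.03669 K/W
R_outer film = 1/(h_o·2πr_oL) = 1/(9.51×2π×0.133×24.1) = 0.005221 K/W
R_total = 0.04192 K/W
Q = ΔT/R_total = 286/0.04192

Q ≈ 6820 W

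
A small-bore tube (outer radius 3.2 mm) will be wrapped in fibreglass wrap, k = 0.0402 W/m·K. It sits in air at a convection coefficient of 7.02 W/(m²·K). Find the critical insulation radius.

r_cr ≈ 5.73 mm

For a cylinder r_cr = k/h = 0.0402/7.02
r_cr = 5.73 mm; since the bare radius (3.2 mm) is below r_cr, adding a thin layer of insulation will *increase* heat loss.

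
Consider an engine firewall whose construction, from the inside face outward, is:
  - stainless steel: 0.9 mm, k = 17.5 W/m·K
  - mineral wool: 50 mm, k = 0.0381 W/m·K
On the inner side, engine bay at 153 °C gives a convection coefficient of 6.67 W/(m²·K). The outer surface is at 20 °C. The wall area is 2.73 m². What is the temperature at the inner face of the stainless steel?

Series thermal resistances:
R_inner film = 1/(h_i·A) = 1/(6.67×2.73) = 0.05492 K/W
R_stainless steel = L/(kA) = 0.0009/(17.5×2.73) = 1.884×10^-5 K/W
R_mineral wool = L/(kA) = 0.05/(0.0381×2.73) = 0.4807 K/W
R_total = 0.5356 K/W;  Q = ΔT/R_total = 133/0.5356 = 248.3 W
T_interface = T_inner − Q·ΣR(inner→interface) = 153 − 248×0.05492

T ≈ 139 °C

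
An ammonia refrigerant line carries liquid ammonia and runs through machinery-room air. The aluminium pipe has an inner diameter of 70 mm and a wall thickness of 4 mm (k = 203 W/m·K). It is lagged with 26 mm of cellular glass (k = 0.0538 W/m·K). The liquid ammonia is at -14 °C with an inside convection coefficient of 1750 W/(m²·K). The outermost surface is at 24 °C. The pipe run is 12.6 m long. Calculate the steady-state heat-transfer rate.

Q ≈ 316 W

For a radial system each layer contributes R = ln(r_out/r_in)/(2πkL); films add R = 1/(hA).
R_inner film = 1/(h_i·2πr₁L) = 1/(1750×2π×0.035×12.6) = 2.062×10^-4 K/W
R_aluminium pipe wall = ln(39/35)/(2π×203×12.6) = 6.733×10^-6 K/W
R_cellular glass = ln(65/39)/(2π×0.0538×12.6) = 0.1199 K/W
R_total = 0.1201 K/W
Q = ΔT/R_total = 38/0.1201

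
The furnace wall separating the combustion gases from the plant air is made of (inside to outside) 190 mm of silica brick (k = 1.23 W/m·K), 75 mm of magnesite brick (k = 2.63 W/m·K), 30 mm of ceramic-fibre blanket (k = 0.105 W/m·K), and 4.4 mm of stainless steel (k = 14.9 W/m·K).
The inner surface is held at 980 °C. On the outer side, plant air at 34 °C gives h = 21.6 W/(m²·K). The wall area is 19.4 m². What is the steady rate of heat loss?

Q ≈ 35600 W

Thermal resistances in series:
R_silica brick = L/(kA) = 0.19/(1.23×19.4) = 0.007962 K/W
R_magnesite brick = L/(kA) = 0.075/(2.63×19.4) = 0.00147 K/W
R_ceramic-fibre blanket = L/(kA) = 0.03/(0.105×19.4) = 0.01473 K/W
R_stainless steel = L/(kA) = 0.0044/(14.9×19.4) = 1.522×10^-5 K/W
R_outer film = 1/(h_o·A) = 1/(21.6×19.4) = 0.002386 K/W
R_total = 0.02656 K/W
Q = ΔT / R_total = 946 / 0.02656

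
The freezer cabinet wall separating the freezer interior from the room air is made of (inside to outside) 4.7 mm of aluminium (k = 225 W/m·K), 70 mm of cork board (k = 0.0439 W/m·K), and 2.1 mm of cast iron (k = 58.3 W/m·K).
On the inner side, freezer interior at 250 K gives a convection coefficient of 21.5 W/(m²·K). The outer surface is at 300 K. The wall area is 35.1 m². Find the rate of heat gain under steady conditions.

Thermal resistances in series:
R_inner film = 1/(h_i·A) = 1/(21.5×35.1) = 0.001325 K/W
R_aluminium = L/(kA) = 0.0047/(225×35.1) = 5.951×10^-7 K/W
R_cork board = L/(kA) = 0.07/(0.0439×35.1) = 0.04543 K/W
R_cast iron = L/(kA) = 0.0021/(58.3×35.1) = 1.026×10^-6 K/W
R_total = 0.04676 K/W
Q = ΔT / R_total = 50 / 0.04676

Q ≈ 1070 W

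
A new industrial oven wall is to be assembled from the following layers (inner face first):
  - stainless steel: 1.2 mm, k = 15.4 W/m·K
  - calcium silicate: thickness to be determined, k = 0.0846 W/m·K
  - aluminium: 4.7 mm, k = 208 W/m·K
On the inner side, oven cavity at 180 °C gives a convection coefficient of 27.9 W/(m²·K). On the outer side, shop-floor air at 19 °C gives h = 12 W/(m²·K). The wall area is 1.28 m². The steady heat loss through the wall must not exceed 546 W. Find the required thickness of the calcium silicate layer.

L ≈ 21.8 mm

Treating each layer as a thermal resistance in series:
R_inner film = 1/(h_i·A) = 1/(27.9×1.28) = 0.028 K/W
R_stainless steel = L/(kA) = 0.0012/(15.4×1.28) = 6.088×10^-5 K/W
R_aluminium = L/(kA) = 0.0047/(208×1.28) = 1.765×10^-5 K/W
R_outer film = 1/(h_o·A) = 1/(12×1.28) = 0.0651 K/W
Sum of the known resistances R_other = 0.09318 K/W
Required total resistance R_tot = ΔT/Q_allow = 161/546 = 0.2949 K/W
R_calcium silicate = R_tot − R_other = 0.2017 K/W
L = R·k·A = 0.2017×0.0846×1.28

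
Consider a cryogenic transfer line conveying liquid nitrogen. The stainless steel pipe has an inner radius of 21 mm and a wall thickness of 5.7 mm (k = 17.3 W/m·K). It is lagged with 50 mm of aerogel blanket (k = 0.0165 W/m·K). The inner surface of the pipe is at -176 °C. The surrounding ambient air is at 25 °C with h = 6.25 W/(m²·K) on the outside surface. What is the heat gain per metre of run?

q′ ≈ 19.1 W/m

Cylindrical conduction, so R = ln(r₂/r₁)/(2πkL) per layer, in series:
R_stainless steel pipe wall = ln(26.7/21)/(2π×17.3×1) = 0.002209 K/W
R_aerogel blanket = ln(76.7/26.7)/(2π×0.0165×1) = 10.18 K/W
R_outer film = 1/(h_o·2πr_oL) = 1/(6.25×2π×0.0767×1) = 0.332 K/W
R_total = 10.51 K/W
Q = ΔT/R_total = 201/10.51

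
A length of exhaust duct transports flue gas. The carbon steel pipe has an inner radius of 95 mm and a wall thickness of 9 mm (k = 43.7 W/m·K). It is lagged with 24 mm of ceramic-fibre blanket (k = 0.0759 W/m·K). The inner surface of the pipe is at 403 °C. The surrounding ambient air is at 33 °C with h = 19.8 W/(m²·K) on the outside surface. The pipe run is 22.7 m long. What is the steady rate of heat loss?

Q ≈ 16800 W

Cylindrical conduction, so R = ln(r₂/r₁)/(2πkL) per layer, in series:
R_carbon steel pipe wall = ln(104/95)/(2π×43.7×22.7) = 1.452×10^-5 K/W
R_ceramic-fibre blanket = ln(128/104)/(2π×0.0759×22.7) = 0.01918 K/W
R_outer film = 1/(h_o·2πr_oL) = 1/(19.8×2π×0.128×22.7) = 0.002766 K/W
R_total = 0.02196 K/W
Q = ΔT/R_total = 370/0.02196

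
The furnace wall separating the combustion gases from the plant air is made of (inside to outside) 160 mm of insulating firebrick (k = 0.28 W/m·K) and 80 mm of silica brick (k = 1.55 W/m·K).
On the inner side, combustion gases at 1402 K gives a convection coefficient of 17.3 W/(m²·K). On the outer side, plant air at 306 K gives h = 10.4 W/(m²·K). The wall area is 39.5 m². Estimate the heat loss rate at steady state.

Using the resistance-network approach (series):
R_inner film = 1/(h_i·A) = 1/(17.3×39.5) = 0.001463 K/W
R_insulating firebrick = L/(kA) = 0.16/(0.28×39.5) = 0.01447 K/W
R_silica brick = L/(kA) = 0.08/(1.55×39.5) = 0.001307 K/W
R_outer film = 1/(h_o·A) = 1/(10.4×39.5) = 0.002434 K/W
R_total = 0.01967 K/W
Q = ΔT / R_total = 1096 / 0.01967

Q ≈ 55700 W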